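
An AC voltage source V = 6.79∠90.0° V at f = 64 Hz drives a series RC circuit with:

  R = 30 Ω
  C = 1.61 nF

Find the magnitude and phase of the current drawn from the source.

Step 1 — Angular frequency: ω = 2π·f = 2π·64 = 402.1 rad/s.
Step 2 — Component impedances:
  R: Z = R = 30 Ω
  C: Z = 1/(jωC) = -j/(ω·C) = 0 - j1.545e+06 Ω
Step 3 — Series combination: Z_total = R + C = 30 - j1.545e+06 Ω = 1.545e+06∠-90.0° Ω.
Step 4 — Source phasor: V = 6.79∠90.0° V = 0 + j6.79 V.
Step 5 — Ohm's law: I = V / Z_total = (0 + j6.79) / (30 - j1.545e+06) = -4.396e-06 + j8.538e-11 A.
Step 6 — Convert to polar: |I| = 4.396e-06 A, ∠I = 180.0°.

I = 4.396e-06∠180.0° A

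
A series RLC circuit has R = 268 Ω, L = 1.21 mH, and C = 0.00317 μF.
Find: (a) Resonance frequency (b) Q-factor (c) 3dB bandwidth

Step 1 — Resonance condition Im(Z)=0 gives ω₀ = 1/√(LC).
Step 2 — ω₀ = 1/√(0.00121·3.17e-09) = 5.106e+05 rad/s.
Step 3 — f₀ = ω₀/(2π) = 8.126e+04 Hz.
Step 4 — Series Q: Q = ω₀L/R = 5.106e+05·0.00121/268 = 2.305.
Step 5 — 3dB bandwidth: Δω = ω₀/Q = 2.215e+05 rad/s; BW = Δω/(2π) = 3.525e+04 Hz.

(a) f₀ = 8.126e+04 Hz  (b) Q = 2.305  (c) BW = 3.525e+04 Hz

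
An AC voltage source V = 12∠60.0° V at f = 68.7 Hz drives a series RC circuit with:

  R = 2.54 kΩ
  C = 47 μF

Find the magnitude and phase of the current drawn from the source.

Step 1 — Angular frequency: ω = 2π·f = 2π·68.7 = 431.7 rad/s.
Step 2 — Component impedances:
  R: Z = R = 2540 Ω
  C: Z = 1/(jωC) = -j/(ω·C) = 0 - j49.29 Ω
Step 3 — Series combination: Z_total = R + C = 2540 - j49.29 Ω = 2540∠-1.1° Ω.
Step 4 — Source phasor: V = 12∠60.0° V = 6 + j10.39 V.
Step 5 — Ohm's law: I = V / Z_total = (6 + j10.39) / (2540 - j49.29) = 0.002282 + j0.004136 A.
Step 6 — Convert to polar: |I| = 0.004724 A, ∠I = 61.1°.

I = 0.004724∠61.1° A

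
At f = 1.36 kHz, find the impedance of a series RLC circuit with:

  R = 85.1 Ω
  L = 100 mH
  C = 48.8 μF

Step 1 — Angular frequency: ω = 2π·f = 2π·1360 = 8545 rad/s.
Step 2 — Component impedances:
  R: Z = R = 85.1 Ω
  L: Z = jωL = j·8545·0.1 = 0 + j854.5 Ω
  C: Z = 1/(jωC) = -j/(ω·C) = 0 - j2.398 Ω
Step 3 — Series combination: Z_total = R + L + C = 85.1 + j852.1 Ω = 856.4∠84.3° Ω.

Z = 85.1 + j852.1 Ω = 856.4∠84.3° Ω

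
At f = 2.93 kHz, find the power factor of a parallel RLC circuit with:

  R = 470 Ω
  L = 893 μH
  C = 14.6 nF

Step 1 — Angular frequency: ω = 2π·f = 2π·2930 = 1.841e+04 rad/s.
Step 2 — Component impedances:
  R: Z = R = 470 Ω
  L: Z = jωL = j·1.841e+04·0.000893 = 0 + j16.44 Ω
  C: Z = 1/(jωC) = -j/(ω·C) = 0 - j3720 Ω
Step 3 — Parallel combination: 1/Z_total = 1/R + 1/L + 1/C; Z_total = 0.5794 + j16.49 Ω = 16.5∠88.0° Ω.
Step 4 — Power factor: PF = cos(φ) = Re(Z)/|Z| = 0.57944/16.503 = 0.03511.
Step 5 — Type: Im(Z) = 16.49 ⇒ lagging (phase φ = 88.0°).

PF = 0.03511 (lagging, φ = 88.0°)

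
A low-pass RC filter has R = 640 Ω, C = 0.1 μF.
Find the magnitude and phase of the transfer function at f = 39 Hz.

Step 1 — Angular frequency: ω = 2π·39 = 245 rad/s.
Step 2 — Transfer function: H(jω) = 1/(1 + jωRC).
Step 3 — Denominator: 1 + jωRC = 1 + j·245·640·1e-07 = 1 + j0.01568.
Step 4 — H = 0.9998 - j0.01568.
Step 5 — Magnitude: |H| = 0.9999 (-0.0 dB); phase: φ = -0.9°.

|H| = 0.9999 (-0.0 dB), φ = -0.9°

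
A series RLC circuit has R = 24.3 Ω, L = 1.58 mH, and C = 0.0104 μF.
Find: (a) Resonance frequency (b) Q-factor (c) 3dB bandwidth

Step 1 — Resonance: ω₀ = 1/√(LC) = 1/√(0.00158·1.04e-08) = 2.467e+05 rad/s.
Step 2 — f₀ = ω₀/(2π) = 3.926e+04 Hz.
Step 3 — Series Q: Q = ω₀L/R = 2.467e+05·0.00158/24.3 = 16.04.
Step 4 — Bandwidth: Δω = ω₀/Q = 1.538e+04 rad/s; BW = Δω/(2π) = 2448 Hz.

(a) f₀ = 3.926e+04 Hz  (b) Q = 16.04  (c) BW = 2448 Hz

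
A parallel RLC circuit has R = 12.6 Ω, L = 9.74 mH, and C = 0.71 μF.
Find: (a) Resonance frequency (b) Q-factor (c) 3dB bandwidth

Step 1 — Resonance: ω₀ = 1/√(LC) = 1/√(0.00974·7.1e-07) = 1.203e+04 rad/s.
Step 2 — f₀ = ω₀/(2π) = 1914 Hz.
Step 3 — Parallel Q: Q = R/(ω₀L) = 12.6/(1.203e+04·0.00974) = 0.1076.
Step 4 — Bandwidth: Δω = ω₀/Q = 1.118e+05 rad/s; BW = Δω/(2π) = 1.779e+04 Hz.

(a) f₀ = 1914 Hz  (b) Q = 0.1076  (c) BW = 1.779e+04 Hz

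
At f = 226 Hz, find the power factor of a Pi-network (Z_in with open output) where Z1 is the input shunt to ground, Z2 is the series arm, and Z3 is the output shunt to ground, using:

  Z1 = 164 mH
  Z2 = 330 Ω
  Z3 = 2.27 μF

Step 1 — Angular frequency: ω = 2π·f = 2π·226 = 1420 rad/s.
Step 2 — Component impedances:
  Z1: Z = jωL = j·1420·0.164 = 0 + j232.9 Ω
  Z2: Z = R = 330 Ω
  Z3: Z = 1/(jωC) = -j/(ω·C) = 0 - j310.2 Ω
Step 3 — With open output, the series arm Z2 and the output shunt Z3 appear in series to ground: Z2 + Z3 = 330 - j310.2 Ω.
Step 4 — Parallel with input shunt Z1: Z_in = Z1 || (Z2 + Z3) = 155.8 + j269.4 Ω = 311.2∠60.0° Ω.
Step 5 — Power factor: PF = cos(φ) = Re(Z)/|Z| = 155.8/311.2 = 0.5006.
Step 6 — Type: Im(Z) = 269.4 ⇒ lagging (phase φ = 60.0°).

PF = 0.5006 (lagging, φ = 60.0°)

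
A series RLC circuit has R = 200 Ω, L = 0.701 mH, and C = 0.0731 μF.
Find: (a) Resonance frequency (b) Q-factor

Step 1 — Resonance condition Im(Z)=0 gives ω₀ = 1/√(LC).
Step 2 — ω₀ = 1/√(0.000701·7.31e-08) = 1.397e+05 rad/s.
Step 3 — f₀ = ω₀/(2π) = 2.223e+04 Hz.
Step 4 — Series Q: Q = ω₀L/R = 1.397e+05·0.000701/200 = 0.4896.

(a) f₀ = 2.223e+04 Hz  (b) Q = 0.4896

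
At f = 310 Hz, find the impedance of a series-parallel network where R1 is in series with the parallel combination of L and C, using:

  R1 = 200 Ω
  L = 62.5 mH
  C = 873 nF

Step 1 — Angular frequency: ω = 2π·f = 2π·310 = 1948 rad/s.
Step 2 — Component impedances:
  R1: Z = R = 200 Ω
  L: Z = jωL = j·1948·0.0625 = 0 + j121.7 Ω
  C: Z = 1/(jωC) = -j/(ω·C) = 0 - j588.1 Ω
Step 3 — Parallel branch: L || C = 1/(1/L + 1/C) = 0 + j153.5 Ω.
Step 4 — Series with R1: Z_total = R1 + (L || C) = 200 + j153.5 Ω = 252.1∠37.5° Ω.

Z = 200 + j153.5 Ω = 252.1∠37.5° Ω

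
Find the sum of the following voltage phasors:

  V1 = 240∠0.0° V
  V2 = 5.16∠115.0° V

Step 1 — Convert each phasor to rectangular form:
  V1 = 240·(cos(0.0°) + j·sin(0.0°)) = 240 V
  V2 = 5.16·(cos(115.0°) + j·sin(115.0°)) = -2.181 + j4.677 V
Step 2 — Sum components: V_total = 237.8 + j4.677 V.
Step 3 — Convert to polar: |V_total| = 237.9 V, ∠V_total = 1.1°.

V_total = 237.9∠1.1° V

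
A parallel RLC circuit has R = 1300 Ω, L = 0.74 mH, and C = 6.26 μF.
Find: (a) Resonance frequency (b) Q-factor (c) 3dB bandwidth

Step 1 — Resonance: ω₀ = 1/√(LC) = 1/√(0.00074·6.26e-06) = 1.469e+04 rad/s.
Step 2 — f₀ = ω₀/(2π) = 2338 Hz.
Step 3 — Parallel Q: Q = R/(ω₀L) = 1300/(1.469e+04·0.00074) = 119.6.
Step 4 — Bandwidth: Δω = ω₀/Q = 122.9 rad/s; BW = Δω/(2π) = 19.56 Hz.

(a) f₀ = 2338 Hz  (b) Q = 119.6  (c) BW = 19.56 Hz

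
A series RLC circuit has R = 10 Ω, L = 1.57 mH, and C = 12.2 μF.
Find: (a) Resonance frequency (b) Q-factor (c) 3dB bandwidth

Step 1 — Resonance condition Im(Z)=0 gives ω₀ = 1/√(LC).
Step 2 — ω₀ = 1/√(0.00157·1.22e-05) = 7226 rad/s.
Step 3 — f₀ = ω₀/(2π) = 1150 Hz.
Step 4 — Series Q: Q = ω₀L/R = 7226·0.00157/10 = 1.134.
Step 5 — 3dB bandwidth: Δω = ω₀/Q = 6369 rad/s; BW = Δω/(2π) = 1014 Hz.

(a) f₀ = 1150 Hz  (b) Q = 1.134  (c) BW = 1014 Hz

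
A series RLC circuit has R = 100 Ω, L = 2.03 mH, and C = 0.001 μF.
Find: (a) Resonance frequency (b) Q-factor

Step 1 — Resonance condition Im(Z)=0 gives ω₀ = 1/√(LC).
Step 2 — ω₀ = 1/√(0.00203·1e-09) = 7.019e+05 rad/s.
Step 3 — f₀ = ω₀/(2π) = 1.117e+05 Hz.
Step 4 — Series Q: Q = ω₀L/R = 7.019e+05·0.00203/100 = 14.25.

(a) f₀ = 1.117e+05 Hz  (b) Q = 14.25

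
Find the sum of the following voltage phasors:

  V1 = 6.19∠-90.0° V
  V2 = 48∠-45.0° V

Step 1 — Convert each phasor to rectangular form:
  V1 = 6.19·(cos(-90.0°) + j·sin(-90.0°)) = 0 - j6.19 V
  V2 = 48·(cos(-45.0°) + j·sin(-45.0°)) = 33.94 - j33.94 V
Step 2 — Sum components: V_total = 33.94 - j40.13 V.
Step 3 — Convert to polar: |V_total| = 52.56 V, ∠V_total = -49.8°.

V_total = 52.56∠-49.8° V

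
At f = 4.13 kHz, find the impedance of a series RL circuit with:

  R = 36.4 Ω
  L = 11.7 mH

Step 1 — Angular frequency: ω = 2π·f = 2π·4130 = 2.595e+04 rad/s.
Step 2 — Component impedances:
  R: Z = R = 36.4 Ω
  L: Z = jωL = j·2.595e+04·0.0117 = 0 + j303.6 Ω
Step 3 — Series combination: Z_total = R + L = 36.4 + j303.6 Ω = 305.8∠83.2° Ω.

Z = 36.4 + j303.6 Ω = 305.8∠83.2° Ω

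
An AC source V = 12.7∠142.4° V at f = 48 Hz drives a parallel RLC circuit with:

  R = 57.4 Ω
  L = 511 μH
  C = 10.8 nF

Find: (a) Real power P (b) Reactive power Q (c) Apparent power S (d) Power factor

Step 1 — Angular frequency: ω = 2π·f = 2π·48 = 301.6 rad/s.
Step 2 — Component impedances:
  R: Z = R = 57.4 Ω
  L: Z = jωL = j·301.6·0.000511 = 0 + j0.1541 Ω
  C: Z = 1/(jωC) = -j/(ω·C) = 0 - j3.07e+05 Ω
Step 3 — Parallel combination: 1/Z_total = 1/R + 1/L + 1/C; Z_total = 0.0004138 + j0.1541 Ω = 0.1541∠89.8° Ω.
Step 4 — Source phasor: V = 12.7∠142.4° V = -10.06 + j7.749 V.
Step 5 — Current: I = V / Z = 50.1 + j65.42 A = 82.41∠52.6° A.
Step 6 — Complex power: S = V·I* = 2.81 + j1047 VA.
Step 7 — Real power: P = Re(S) = 2.81 W.
Step 8 — Reactive power: Q = Im(S) = 1047 VAR.
Step 9 — Apparent power: |S| = 1047 VA.
Step 10 — Power factor: PF = P/|S| = 0.002685 (lagging).

(a) P = 2.81 W  (b) Q = 1047 VAR  (c) S = 1047 VA  (d) PF = 0.002685 (lagging)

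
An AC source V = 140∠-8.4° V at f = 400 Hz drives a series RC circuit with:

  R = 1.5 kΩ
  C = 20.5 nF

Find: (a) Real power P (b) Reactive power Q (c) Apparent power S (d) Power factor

Step 1 — Angular frequency: ω = 2π·f = 2π·400 = 2513 rad/s.
Step 2 — Component impedances:
  R: Z = R = 1500 Ω
  C: Z = 1/(jωC) = -j/(ω·C) = 0 - j1.941e+04 Ω
Step 3 — Series combination: Z_total = R + C = 1500 - j1.941e+04 Ω = 1.947e+04∠-85.6° Ω.
Step 4 — Source phasor: V = 140∠-8.4° V = 138.5 - j20.45 V.
Step 5 — Current: I = V / Z = 0.001596 + j0.007012 A = 0.007192∠77.2° A.
Step 6 — Complex power: S = V·I* = 0.07758 - j1.004 VA.
Step 7 — Real power: P = Re(S) = 0.07758 W.
Step 8 — Reactive power: Q = Im(S) = -1.004 VAR.
Step 9 — Apparent power: |S| = 1.007 VA.
Step 10 — Power factor: PF = P/|S| = 0.07705 (leading).

(a) P = 0.07758 W  (b) Q = -1.004 VAR  (c) S = 1.007 VA  (d) PF = 0.07705 (leading)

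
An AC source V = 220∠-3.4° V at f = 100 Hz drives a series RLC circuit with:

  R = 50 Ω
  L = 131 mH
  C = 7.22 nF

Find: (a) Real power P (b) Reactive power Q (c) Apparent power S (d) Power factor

Step 1 — Angular frequency: ω = 2π·f = 2π·100 = 628.3 rad/s.
Step 2 — Component impedances:
  R: Z = R = 50 Ω
  L: Z = jωL = j·628.3·0.131 = 0 + j82.31 Ω
  C: Z = 1/(jωC) = -j/(ω·C) = 0 - j2.204e+05 Ω
Step 3 — Series combination: Z_total = R + L + C = 50 - j2.204e+05 Ω = 2.204e+05∠-90.0° Ω.
Step 4 — Source phasor: V = 220∠-3.4° V = 219.6 - j13.05 V.
Step 5 — Current: I = V / Z = 5.944e-05 + j0.0009966 A = 0.0009984∠86.6° A.
Step 6 — Complex power: S = V·I* = 4.984e-05 - j0.2196 VA.
Step 7 — Real power: P = Re(S) = 4.984e-05 W.
Step 8 — Reactive power: Q = Im(S) = -0.2196 VAR.
Step 9 — Apparent power: |S| = 0.2196 VA.
Step 10 — Power factor: PF = P/|S| = 0.0002269 (leading).

(a) P = 4.984e-05 W  (b) Q = -0.2196 VAR  (c) S = 0.2196 VA  (d) PF = 0.0002269 (leading)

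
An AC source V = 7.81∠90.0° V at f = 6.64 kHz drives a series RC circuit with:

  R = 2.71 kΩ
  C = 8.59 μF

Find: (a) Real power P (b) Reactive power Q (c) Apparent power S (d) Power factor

Step 1 — Angular frequency: ω = 2π·f = 2π·6640 = 4.172e+04 rad/s.
Step 2 — Component impedances:
  R: Z = R = 2710 Ω
  C: Z = 1/(jωC) = -j/(ω·C) = 0 - j2.79 Ω
Step 3 — Series combination: Z_total = R + C = 2710 - j2.79 Ω = 2710∠-0.1° Ω.
Step 4 — Source phasor: V = 7.81∠90.0° V = 0 + j7.81 V.
Step 5 — Current: I = V / Z = -2.967e-06 + j0.002882 A = 0.002882∠90.1° A.
Step 6 — Complex power: S = V·I* = 0.02251 - j2.318e-05 VA.
Step 7 — Real power: P = Re(S) = 0.02251 W.
Step 8 — Reactive power: Q = Im(S) = -2.318e-05 VAR.
Step 9 — Apparent power: |S| = 0.02251 VA.
Step 10 — Power factor: PF = P/|S| = 1 (leading).

(a) P = 0.02251 W  (b) Q = -2.318e-05 VAR  (c) S = 0.02251 VA  (d) PF = 1 (leading)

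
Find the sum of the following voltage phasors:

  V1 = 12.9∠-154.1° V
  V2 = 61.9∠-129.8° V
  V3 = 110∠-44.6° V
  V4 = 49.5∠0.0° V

Step 1 — Convert each phasor to rectangular form:
  V1 = 12.9·(cos(-154.1°) + j·sin(-154.1°)) = -11.6 - j5.635 V
  V2 = 61.9·(cos(-129.8°) + j·sin(-129.8°)) = -39.62 - j47.56 V
  V3 = 110·(cos(-44.6°) + j·sin(-44.6°)) = 78.32 - j77.24 V
  V4 = 49.5·(cos(0.0°) + j·sin(0.0°)) = 49.5 V
Step 2 — Sum components: V_total = 76.6 - j130.4 V.
Step 3 — Convert to polar: |V_total| = 151.3 V, ∠V_total = -59.6°.

V_total = 151.3∠-59.6° V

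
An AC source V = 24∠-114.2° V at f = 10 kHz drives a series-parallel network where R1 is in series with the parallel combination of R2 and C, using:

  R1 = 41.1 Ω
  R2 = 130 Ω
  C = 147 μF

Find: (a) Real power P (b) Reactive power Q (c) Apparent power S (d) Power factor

Step 1 — Angular frequency: ω = 2π·f = 2π·1e+04 = 6.283e+04 rad/s.
Step 2 — Component impedances:
  R1: Z = R = 41.1 Ω
  R2: Z = R = 130 Ω
  C: Z = 1/(jωC) = -j/(ω·C) = 0 - j0.1083 Ω
Step 3 — Parallel branch: R2 || C = 1/(1/R2 + 1/C) = 9.017e-05 - j0.1083 Ω.
Step 4 — Series with R1: Z_total = R1 + (R2 || C) = 41.1 - j0.1083 Ω = 41.1∠-0.2° Ω.
Step 5 — Source phasor: V = 24∠-114.2° V = -9.838 - j21.89 V.
Step 6 — Current: I = V / Z = -0.238 - j0.5333 A = 0.5839∠-114.0° A.
Step 7 — Complex power: S = V·I* = 14.01 - j0.03692 VA.
Step 8 — Real power: P = Re(S) = 14.01 W.
Step 9 — Reactive power: Q = Im(S) = -0.03692 VAR.
Step 10 — Apparent power: |S| = 14.01 VA.
Step 11 — Power factor: PF = P/|S| = 1 (leading).

(a) P = 14.01 W  (b) Q = -0.03692 VAR  (c) S = 14.01 VA  (d) PF = 1 (leading)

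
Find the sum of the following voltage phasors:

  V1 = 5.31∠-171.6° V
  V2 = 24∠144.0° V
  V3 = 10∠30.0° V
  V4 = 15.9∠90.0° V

Step 1 — Convert each phasor to rectangular form:
  V1 = 5.31·(cos(-171.6°) + j·sin(-171.6°)) = -5.253 - j0.7757 V
  V2 = 24·(cos(144.0°) + j·sin(144.0°)) = -19.42 + j14.11 V
  V3 = 10·(cos(30.0°) + j·sin(30.0°)) = 8.66 + j5 V
  V4 = 15.9·(cos(90.0°) + j·sin(90.0°)) = 0 + j15.9 V
Step 2 — Sum components: V_total = -16.01 + j34.23 V.
Step 3 — Convert to polar: |V_total| = 37.79 V, ∠V_total = 115.1°.

V_total = 37.79∠115.1° V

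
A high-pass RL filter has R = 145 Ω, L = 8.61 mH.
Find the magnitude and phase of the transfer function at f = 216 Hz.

Step 1 — Angular frequency: ω = 2π·216 = 1357 rad/s.
Step 2 — Transfer function: H(jω) = jωL/(R + jωL).
Step 3 — Numerator jωL = j·11.69; denominator R + jωL = 145 + j11.69.
Step 4 — H = 0.006452 + j0.08007.
Step 5 — Magnitude: |H| = 0.08033 (-21.9 dB); phase: φ = 85.4°.

|H| = 0.08033 (-21.9 dB), φ = 85.4°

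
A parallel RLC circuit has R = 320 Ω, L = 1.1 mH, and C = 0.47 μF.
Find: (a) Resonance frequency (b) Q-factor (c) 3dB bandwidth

Step 1 — Resonance: ω₀ = 1/√(LC) = 1/√(0.0011·4.7e-07) = 4.398e+04 rad/s.
Step 2 — f₀ = ω₀/(2π) = 7000 Hz.
Step 3 — Parallel Q: Q = R/(ω₀L) = 320/(4.398e+04·0.0011) = 6.615.
Step 4 — Bandwidth: Δω = ω₀/Q = 6649 rad/s; BW = Δω/(2π) = 1058 Hz.

(a) f₀ = 7000 Hz  (b) Q = 6.615  (c) BW = 1058 Hz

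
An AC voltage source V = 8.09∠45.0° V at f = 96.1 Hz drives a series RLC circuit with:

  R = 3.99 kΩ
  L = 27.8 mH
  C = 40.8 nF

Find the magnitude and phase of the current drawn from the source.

Step 1 — Angular frequency: ω = 2π·f = 2π·96.1 = 603.8 rad/s.
Step 2 — Component impedances:
  R: Z = R = 3990 Ω
  L: Z = jωL = j·603.8·0.0278 = 0 + j16.79 Ω
  C: Z = 1/(jωC) = -j/(ω·C) = 0 - j4.059e+04 Ω
Step 3 — Series combination: Z_total = R + L + C = 3990 - j4.057e+04 Ω = 4.077e+04∠-84.4° Ω.
Step 4 — Source phasor: V = 8.09∠45.0° V = 5.72 + j5.72 V.
Step 5 — Ohm's law: I = V / Z_total = (5.72 + j5.72) / (3990 - j4.057e+04) = -0.0001259 + j0.0001534 A.
Step 6 — Convert to polar: |I| = 0.0001984 A, ∠I = 129.4°.

I = 0.0001984∠129.4° A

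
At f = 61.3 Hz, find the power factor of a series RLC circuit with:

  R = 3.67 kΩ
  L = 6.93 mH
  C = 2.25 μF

Step 1 — Angular frequency: ω = 2π·f = 2π·61.3 = 385.2 rad/s.
Step 2 — Component impedances:
  R: Z = R = 3670 Ω
  L: Z = jωL = j·385.2·0.00693 = 0 + j2.669 Ω
  C: Z = 1/(jωC) = -j/(ω·C) = 0 - j1154 Ω
Step 3 — Series combination: Z_total = R + L + C = 3670 - j1151 Ω = 3846∠-17.4° Ω.
Step 4 — Power factor: PF = cos(φ) = Re(Z)/|Z| = 3670/3846 = 0.9542.
Step 5 — Type: Im(Z) = -1151 ⇒ leading (phase φ = -17.4°).

PF = 0.9542 (leading, φ = -17.4°)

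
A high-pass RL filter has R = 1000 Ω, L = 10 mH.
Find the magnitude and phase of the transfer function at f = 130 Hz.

Step 1 — Angular frequency: ω = 2π·130 = 816.8 rad/s.
Step 2 — Transfer function: H(jω) = jωL/(R + jωL).
Step 3 — Numerator jωL = j·8.168; denominator R + jωL = 1000 + j8.168.
Step 4 — H = 6.671e-05 + j0.008168.
Step 5 — Magnitude: |H| = 0.008168 (-41.8 dB); phase: φ = 89.5°.

|H| = 0.008168 (-41.8 dB), φ = 89.5°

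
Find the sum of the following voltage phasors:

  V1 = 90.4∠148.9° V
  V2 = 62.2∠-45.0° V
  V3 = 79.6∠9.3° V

Step 1 — Convert each phasor to rectangular form:
  V1 = 90.4·(cos(148.9°) + j·sin(148.9°)) = -77.41 + j46.69 V
  V2 = 62.2·(cos(-45.0°) + j·sin(-45.0°)) = 43.98 - j43.98 V
  V3 = 79.6·(cos(9.3°) + j·sin(9.3°)) = 78.55 + j12.86 V
Step 2 — Sum components: V_total = 45.13 + j15.58 V.
Step 3 — Convert to polar: |V_total| = 47.74 V, ∠V_total = 19.0°.

V_total = 47.74∠19.0° V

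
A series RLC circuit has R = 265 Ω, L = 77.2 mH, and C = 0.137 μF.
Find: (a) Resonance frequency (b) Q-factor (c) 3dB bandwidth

Step 1 — Resonance condition Im(Z)=0 gives ω₀ = 1/√(LC).
Step 2 — ω₀ = 1/√(0.0772·1.37e-07) = 9724 rad/s.
Step 3 — f₀ = ω₀/(2π) = 1548 Hz.
Step 4 — Series Q: Q = ω₀L/R = 9724·0.0772/265 = 2.833.
Step 5 — 3dB bandwidth: Δω = ω₀/Q = 3433 rad/s; BW = Δω/(2π) = 546.3 Hz.

(a) f₀ = 1548 Hz  (b) Q = 2.833  (c) BW = 546.3 Hz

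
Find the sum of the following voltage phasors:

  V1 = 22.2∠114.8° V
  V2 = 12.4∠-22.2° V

Step 1 — Convert each phasor to rectangular form:
  V1 = 22.2·(cos(114.8°) + j·sin(114.8°)) = -9.312 + j20.15 V
  V2 = 12.4·(cos(-22.2°) + j·sin(-22.2°)) = 11.48 - j4.685 V
Step 2 — Sum components: V_total = 2.169 + j15.47 V.
Step 3 — Convert to polar: |V_total| = 15.62 V, ∠V_total = 82.0°.

V_total = 15.62∠82.0° V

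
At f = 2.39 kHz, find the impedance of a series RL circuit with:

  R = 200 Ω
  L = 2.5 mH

Step 1 — Angular frequency: ω = 2π·f = 2π·2390 = 1.502e+04 rad/s.
Step 2 — Component impedances:
  R: Z = R = 200 Ω
  L: Z = jωL = j·1.502e+04·0.0025 = 0 + j37.54 Ω
Step 3 — Series combination: Z_total = R + L = 200 + j37.54 Ω = 203.5∠10.6° Ω.

Z = 200 + j37.54 Ω = 203.5∠10.6° Ω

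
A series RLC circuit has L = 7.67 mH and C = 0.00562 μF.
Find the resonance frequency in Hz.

Step 1 — Resonance condition Im(Z)=0 gives ω₀ = 1/√(LC).
Step 2 — ω₀ = 1/√(0.00767·5.62e-09) = 1.523e+05 rad/s.
Step 3 — f₀ = ω₀/(2π) = 2.424e+04 Hz.

f₀ = 2.424e+04 Hz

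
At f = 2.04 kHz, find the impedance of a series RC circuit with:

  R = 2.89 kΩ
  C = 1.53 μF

Step 1 — Angular frequency: ω = 2π·f = 2π·2040 = 1.282e+04 rad/s.
Step 2 — Component impedances:
  R: Z = R = 2890 Ω
  C: Z = 1/(jωC) = -j/(ω·C) = 0 - j50.99 Ω
Step 3 — Series combination: Z_total = R + C = 2890 - j50.99 Ω = 2890∠-1.0° Ω.

Z = 2890 - j50.99 Ω = 2890∠-1.0° Ω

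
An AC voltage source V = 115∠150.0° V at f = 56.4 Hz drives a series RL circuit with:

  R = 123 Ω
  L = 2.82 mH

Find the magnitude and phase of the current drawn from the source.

Step 1 — Angular frequency: ω = 2π·f = 2π·56.4 = 354.4 rad/s.
Step 2 — Component impedances:
  R: Z = R = 123 Ω
  L: Z = jωL = j·354.4·0.00282 = 0 + j0.9993 Ω
Step 3 — Series combination: Z_total = R + L = 123 + j0.9993 Ω = 123∠0.5° Ω.
Step 4 — Source phasor: V = 115∠150.0° V = -99.59 + j57.5 V.
Step 5 — Ohm's law: I = V / Z_total = (-99.59 + j57.5) / (123 + j0.9993) = -0.8058 + j0.474 A.
Step 6 — Convert to polar: |I| = 0.9349 A, ∠I = 149.5°.

I = 0.9349∠149.5° A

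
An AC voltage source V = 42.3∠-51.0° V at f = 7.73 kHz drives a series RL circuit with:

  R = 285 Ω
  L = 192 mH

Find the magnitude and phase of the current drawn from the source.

Step 1 — Angular frequency: ω = 2π·f = 2π·7730 = 4.857e+04 rad/s.
Step 2 — Component impedances:
  R: Z = R = 285 Ω
  L: Z = jωL = j·4.857e+04·0.192 = 0 + j9325 Ω
Step 3 — Series combination: Z_total = R + L = 285 + j9325 Ω = 9330∠88.2° Ω.
Step 4 — Source phasor: V = 42.3∠-51.0° V = 26.62 - j32.87 V.
Step 5 — Ohm's law: I = V / Z_total = (26.62 - j32.87) / (285 + j9325) = -0.003435 - j0.00296 A.
Step 6 — Convert to polar: |I| = 0.004534 A, ∠I = -139.2°.

I = 0.004534∠-139.2° A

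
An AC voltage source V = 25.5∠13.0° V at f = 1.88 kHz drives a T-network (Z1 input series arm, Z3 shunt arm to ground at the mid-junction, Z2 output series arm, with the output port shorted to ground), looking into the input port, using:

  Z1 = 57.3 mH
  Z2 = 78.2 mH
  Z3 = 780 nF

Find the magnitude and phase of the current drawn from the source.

Step 1 — Angular frequency: ω = 2π·f = 2π·1880 = 1.181e+04 rad/s.
Step 2 — Component impedances:
  Z1: Z = jωL = j·1.181e+04·0.0573 = 0 + j676.8 Ω
  Z2: Z = jωL = j·1.181e+04·0.0782 = 0 + j923.7 Ω
  Z3: Z = 1/(jωC) = -j/(ω·C) = 0 - j108.5 Ω
Step 3 — With the output port shorted to ground, the output series arm Z2 runs from the junction to ground; the shunt arm Z3 also runs from the junction to ground. They appear in parallel: Z3 || Z2 = 0 - j123 Ω.
Step 4 — Series with input arm Z1: Z_in = Z1 + (Z3 || Z2) = 0 + j553.9 Ω = 553.9∠90.0° Ω.
Step 5 — Source phasor: V = 25.5∠13.0° V = 24.85 + j5.736 V.
Step 6 — Ohm's law: I = V / Z_total = (24.85 + j5.736) / (0 + j553.9) = 0.01036 - j0.04486 A.
Step 7 — Convert to polar: |I| = 0.04604 A, ∠I = -77.0°.

I = 0.04604∠-77.0° A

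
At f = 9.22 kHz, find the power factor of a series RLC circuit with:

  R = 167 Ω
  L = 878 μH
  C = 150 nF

Step 1 — Angular frequency: ω = 2π·f = 2π·9220 = 5.793e+04 rad/s.
Step 2 — Component impedances:
  R: Z = R = 167 Ω
  L: Z = jωL = j·5.793e+04·0.000878 = 0 + j50.86 Ω
  C: Z = 1/(jωC) = -j/(ω·C) = 0 - j115.1 Ω
Step 3 — Series combination: Z_total = R + L + C = 167 - j64.22 Ω = 178.9∠-21.0° Ω.
Step 4 — Power factor: PF = cos(φ) = Re(Z)/|Z| = 167/178.92 = 0.9334.
Step 5 — Type: Im(Z) = -64.22 ⇒ leading (phase φ = -21.0°).

PF = 0.9334 (leading, φ = -21.0°)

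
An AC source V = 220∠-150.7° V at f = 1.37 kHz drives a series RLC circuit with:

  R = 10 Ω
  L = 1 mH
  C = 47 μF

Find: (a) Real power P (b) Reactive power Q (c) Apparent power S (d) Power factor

Step 1 — Angular frequency: ω = 2π·f = 2π·1370 = 8608 rad/s.
Step 2 — Component impedances:
  R: Z = R = 10 Ω
  L: Z = jωL = j·8608·0.001 = 0 + j8.608 Ω
  C: Z = 1/(jωC) = -j/(ω·C) = 0 - j2.472 Ω
Step 3 — Series combination: Z_total = R + L + C = 10 + j6.136 Ω = 11.73∠31.5° Ω.
Step 4 — Source phasor: V = 220∠-150.7° V = -191.9 - j107.7 V.
Step 5 — Current: I = V / Z = -18.74 + j0.731 A = 18.75∠177.8° A.
Step 6 — Complex power: S = V·I* = 3516 + j2158 VA.
Step 7 — Real power: P = Re(S) = 3516 W.
Step 8 — Reactive power: Q = Im(S) = 2158 VAR.
Step 9 — Apparent power: |S| = 4125 VA.
Step 10 — Power factor: PF = P/|S| = 0.8523 (lagging).

(a) P = 3516 W  (b) Q = 2158 VAR  (c) S = 4125 VA  (d) PF = 0.8523 (lagging)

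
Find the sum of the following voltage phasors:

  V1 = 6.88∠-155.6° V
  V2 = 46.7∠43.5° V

Step 1 — Convert each phasor to rectangular form:
  V1 = 6.88·(cos(-155.6°) + j·sin(-155.6°)) = -6.266 - j2.842 V
  V2 = 46.7·(cos(43.5°) + j·sin(43.5°)) = 33.87 + j32.15 V
Step 2 — Sum components: V_total = 27.61 + j29.3 V.
Step 3 — Convert to polar: |V_total| = 40.26 V, ∠V_total = 46.7°.

V_total = 40.26∠46.7° V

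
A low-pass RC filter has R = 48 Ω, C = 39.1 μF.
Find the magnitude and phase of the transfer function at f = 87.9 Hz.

Step 1 — Angular frequency: ω = 2π·87.9 = 552.3 rad/s.
Step 2 — Transfer function: H(jω) = 1/(1 + jωRC).
Step 3 — Denominator: 1 + jωRC = 1 + j·552.3·48·3.91e-05 = 1 + j1.037.
Step 4 — H = 0.4821 - j0.4997.
Step 5 — Magnitude: |H| = 0.6943 (-3.2 dB); phase: φ = -46.0°.

|H| = 0.6943 (-3.2 dB), φ = -46.0°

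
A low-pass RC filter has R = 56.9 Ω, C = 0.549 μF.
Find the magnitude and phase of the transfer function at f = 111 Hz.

Step 1 — Angular frequency: ω = 2π·111 = 697.4 rad/s.
Step 2 — Transfer function: H(jω) = 1/(1 + jωRC).
Step 3 — Denominator: 1 + jωRC = 1 + j·697.4·56.9·5.49e-07 = 1 + j0.02179.
Step 4 — H = 0.9995 - j0.02178.
Step 5 — Magnitude: |H| = 0.9998 (-0.0 dB); phase: φ = -1.2°.

|H| = 0.9998 (-0.0 dB), φ = -1.2°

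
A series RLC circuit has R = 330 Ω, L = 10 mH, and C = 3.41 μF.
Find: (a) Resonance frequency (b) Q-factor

Step 1 — Resonance condition Im(Z)=0 gives ω₀ = 1/√(LC).
Step 2 — ω₀ = 1/√(0.01·3.41e-06) = 5415 rad/s.
Step 3 — f₀ = ω₀/(2π) = 861.9 Hz.
Step 4 — Series Q: Q = ω₀L/R = 5415·0.01/330 = 0.1641.

(a) f₀ = 861.9 Hz  (b) Q = 0.1641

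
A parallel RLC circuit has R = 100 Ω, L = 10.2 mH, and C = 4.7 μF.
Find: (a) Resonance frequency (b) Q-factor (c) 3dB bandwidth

Step 1 — Resonance: ω₀ = 1/√(LC) = 1/√(0.0102·4.7e-06) = 4567 rad/s.
Step 2 — f₀ = ω₀/(2π) = 726.9 Hz.
Step 3 — Parallel Q: Q = R/(ω₀L) = 100/(4567·0.0102) = 2.147.
Step 4 — Bandwidth: Δω = ω₀/Q = 2128 rad/s; BW = Δω/(2π) = 338.6 Hz.

(a) f₀ = 726.9 Hz  (b) Q = 2.147  (c) BW = 338.6 Hz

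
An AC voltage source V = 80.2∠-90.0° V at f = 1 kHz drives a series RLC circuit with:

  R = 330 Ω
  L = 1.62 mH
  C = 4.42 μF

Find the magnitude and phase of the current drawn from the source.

Step 1 — Angular frequency: ω = 2π·f = 2π·1000 = 6283 rad/s.
Step 2 — Component impedances:
  R: Z = R = 330 Ω
  L: Z = jωL = j·6283·0.00162 = 0 + j10.18 Ω
  C: Z = 1/(jωC) = -j/(ω·C) = 0 - j36.01 Ω
Step 3 — Series combination: Z_total = R + L + C = 330 - j25.83 Ω = 331∠-4.5° Ω.
Step 4 — Source phasor: V = 80.2∠-90.0° V = 0 - j80.2 V.
Step 5 — Ohm's law: I = V / Z_total = (0 - j80.2) / (330 - j25.83) = 0.01891 - j0.2416 A.
Step 6 — Convert to polar: |I| = 0.2423 A, ∠I = -85.5°.

I = 0.2423∠-85.5° A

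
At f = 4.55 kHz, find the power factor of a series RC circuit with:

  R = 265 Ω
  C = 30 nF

Step 1 — Angular frequency: ω = 2π·f = 2π·4550 = 2.859e+04 rad/s.
Step 2 — Component impedances:
  R: Z = R = 265 Ω
  C: Z = 1/(jωC) = -j/(ω·C) = 0 - j1166 Ω
Step 3 — Series combination: Z_total = R + C = 265 - j1166 Ω = 1196∠-77.2° Ω.
Step 4 — Power factor: PF = cos(φ) = Re(Z)/|Z| = 265/1196 = 0.2216.
Step 5 — Type: Im(Z) = -1166 ⇒ leading (phase φ = -77.2°).

PF = 0.2216 (leading, φ = -77.2°)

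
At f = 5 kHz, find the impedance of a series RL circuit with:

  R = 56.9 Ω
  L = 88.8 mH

Step 1 — Angular frequency: ω = 2π·f = 2π·5000 = 3.142e+04 rad/s.
Step 2 — Component impedances:
  R: Z = R = 56.9 Ω
  L: Z = jωL = j·3.142e+04·0.0888 = 0 + j2790 Ω
Step 3 — Series combination: Z_total = R + L = 56.9 + j2790 Ω = 2790∠88.8° Ω.

Z = 56.9 + j2790 Ω = 2790∠88.8° Ω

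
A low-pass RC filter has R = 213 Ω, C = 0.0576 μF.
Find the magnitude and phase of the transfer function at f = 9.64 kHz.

Step 1 — Angular frequency: ω = 2π·9640 = 6.057e+04 rad/s.
Step 2 — Transfer function: H(jω) = 1/(1 + jωRC).
Step 3 — Denominator: 1 + jωRC = 1 + j·6.057e+04·213·5.76e-08 = 1 + j0.7431.
Step 4 — H = 0.6442 - j0.4787.
Step 5 — Magnitude: |H| = 0.8026 (-1.9 dB); phase: φ = -36.6°.

|H| = 0.8026 (-1.9 dB), φ = -36.6°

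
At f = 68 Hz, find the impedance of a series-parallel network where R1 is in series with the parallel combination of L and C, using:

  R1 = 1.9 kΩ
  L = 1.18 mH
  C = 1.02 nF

Step 1 — Angular frequency: ω = 2π·f = 2π·68 = 427.3 rad/s.
Step 2 — Component impedances:
  R1: Z = R = 1900 Ω
  L: Z = jωL = j·427.3·0.00118 = 0 + j0.5042 Ω
  C: Z = 1/(jωC) = -j/(ω·C) = 0 - j2.295e+06 Ω
Step 3 — Parallel branch: L || C = 1/(1/L + 1/C) = 0 + j0.5042 Ω.
Step 4 — Series with R1: Z_total = R1 + (L || C) = 1900 + j0.5042 Ω = 1900∠0.0° Ω.

Z = 1900 + j0.5042 Ω = 1900∠0.0° Ω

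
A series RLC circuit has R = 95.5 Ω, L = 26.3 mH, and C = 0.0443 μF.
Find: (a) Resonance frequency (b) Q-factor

Step 1 — Resonance condition Im(Z)=0 gives ω₀ = 1/√(LC).
Step 2 — ω₀ = 1/√(0.0263·4.43e-08) = 2.93e+04 rad/s.
Step 3 — f₀ = ω₀/(2π) = 4663 Hz.
Step 4 — Series Q: Q = ω₀L/R = 2.93e+04·0.0263/95.5 = 8.068.

(a) f₀ = 4663 Hz  (b) Q = 8.068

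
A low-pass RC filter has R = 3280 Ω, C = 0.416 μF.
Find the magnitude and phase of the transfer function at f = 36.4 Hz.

Step 1 — Angular frequency: ω = 2π·36.4 = 228.7 rad/s.
Step 2 — Transfer function: H(jω) = 1/(1 + jωRC).
Step 3 — Denominator: 1 + jωRC = 1 + j·228.7·3280·4.16e-07 = 1 + j0.3121.
Step 4 — H = 0.9113 - j0.2844.
Step 5 — Magnitude: |H| = 0.9546 (-0.4 dB); phase: φ = -17.3°.

|H| = 0.9546 (-0.4 dB), φ = -17.3°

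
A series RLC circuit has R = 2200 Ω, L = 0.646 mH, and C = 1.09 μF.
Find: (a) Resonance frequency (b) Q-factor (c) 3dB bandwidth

Step 1 — Resonance condition Im(Z)=0 gives ω₀ = 1/√(LC).
Step 2 — ω₀ = 1/√(0.000646·1.09e-06) = 3.769e+04 rad/s.
Step 3 — f₀ = ω₀/(2π) = 5998 Hz.
Step 4 — Series Q: Q = ω₀L/R = 3.769e+04·0.000646/2200 = 0.01107.
Step 5 — 3dB bandwidth: Δω = ω₀/Q = 3.406e+06 rad/s; BW = Δω/(2π) = 5.42e+05 Hz.

(a) f₀ = 5998 Hz  (b) Q = 0.01107  (c) BW = 5.42e+05 Hz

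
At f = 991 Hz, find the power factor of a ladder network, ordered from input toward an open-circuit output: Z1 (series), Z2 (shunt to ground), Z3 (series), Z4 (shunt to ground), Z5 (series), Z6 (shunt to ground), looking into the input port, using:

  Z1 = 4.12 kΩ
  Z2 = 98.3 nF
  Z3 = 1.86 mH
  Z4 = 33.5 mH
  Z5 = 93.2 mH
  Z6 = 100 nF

Step 1 — Angular frequency: ω = 2π·f = 2π·991 = 6227 rad/s.
Step 2 — Component impedances:
  Z1: Z = R = 4120 Ω
  Z2: Z = 1/(jωC) = -j/(ω·C) = 0 - j1634 Ω
  Z3: Z = jωL = j·6227·0.00186 = 0 + j11.58 Ω
  Z4: Z = jωL = j·6227·0.0335 = 0 + j208.6 Ω
  Z5: Z = jωL = j·6227·0.0932 = 0 + j580.3 Ω
  Z6: Z = 1/(jωC) = -j/(ω·C) = 0 - j1606 Ω
Step 3 — Ladder network (open output): work backward from the far end, alternating series and parallel combinations. Z_in = 4120 + j328.4 Ω = 4133∠4.6° Ω.
Step 4 — Power factor: PF = cos(φ) = Re(Z)/|Z| = 4120/4133.1 = 0.9968.
Step 5 — Type: Im(Z) = 328.4 ⇒ lagging (phase φ = 4.6°).

PF = 0.9968 (lagging, φ = 4.6°)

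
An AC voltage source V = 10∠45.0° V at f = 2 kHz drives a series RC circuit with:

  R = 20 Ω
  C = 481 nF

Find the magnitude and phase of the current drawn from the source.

Step 1 — Angular frequency: ω = 2π·f = 2π·2000 = 1.257e+04 rad/s.
Step 2 — Component impedances:
  R: Z = R = 20 Ω
  C: Z = 1/(jωC) = -j/(ω·C) = 0 - j165.4 Ω
Step 3 — Series combination: Z_total = R + C = 20 - j165.4 Ω = 166.6∠-83.1° Ω.
Step 4 — Source phasor: V = 10∠45.0° V = 7.071 + j7.071 V.
Step 5 — Ohm's law: I = V / Z_total = (7.071 + j7.071) / (20 - j165.4) = -0.03703 + j0.04722 A.
Step 6 — Convert to polar: |I| = 0.06001 A, ∠I = 128.1°.

I = 0.06001∠128.1° A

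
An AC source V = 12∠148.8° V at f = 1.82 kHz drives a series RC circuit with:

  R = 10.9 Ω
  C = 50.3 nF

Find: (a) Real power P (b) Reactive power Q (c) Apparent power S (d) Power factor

Step 1 — Angular frequency: ω = 2π·f = 2π·1820 = 1.144e+04 rad/s.
Step 2 — Component impedances:
  R: Z = R = 10.9 Ω
  C: Z = 1/(jωC) = -j/(ω·C) = 0 - j1739 Ω
Step 3 — Series combination: Z_total = R + C = 10.9 - j1739 Ω = 1739∠-89.6° Ω.
Step 4 — Source phasor: V = 12∠148.8° V = -10.26 + j6.216 V.
Step 5 — Current: I = V / Z = -0.003613 - j0.005881 A = 0.006902∠-121.6° A.
Step 6 — Complex power: S = V·I* = 0.0005193 - j0.08283 VA.
Step 7 — Real power: P = Re(S) = 0.0005193 W.
Step 8 — Reactive power: Q = Im(S) = -0.08283 VAR.
Step 9 — Apparent power: |S| = 0.08283 VA.
Step 10 — Power factor: PF = P/|S| = 0.00627 (leading).

(a) P = 0.0005193 W  (b) Q = -0.08283 VAR  (c) S = 0.08283 VA  (d) PF = 0.00627 (leading)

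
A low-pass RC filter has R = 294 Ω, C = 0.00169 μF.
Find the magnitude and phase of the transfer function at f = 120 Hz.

Step 1 — Angular frequency: ω = 2π·120 = 754 rad/s.
Step 2 — Transfer function: H(jω) = 1/(1 + jωRC).
Step 3 — Denominator: 1 + jωRC = 1 + j·754·294·1.69e-09 = 1 + j0.0003746.
Step 4 — H = 1 - j0.0003746.
Step 5 — Magnitude: |H| = 1 (-0.0 dB); phase: φ = -0.0°.

|H| = 1 (-0.0 dB), φ = -0.0°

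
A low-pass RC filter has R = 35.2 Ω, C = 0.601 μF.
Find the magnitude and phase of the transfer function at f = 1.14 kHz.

Step 1 — Angular frequency: ω = 2π·1140 = 7163 rad/s.
Step 2 — Transfer function: H(jω) = 1/(1 + jωRC).
Step 3 — Denominator: 1 + jωRC = 1 + j·7163·35.2·6.01e-07 = 1 + j0.1515.
Step 4 — H = 0.9776 - j0.1481.
Step 5 — Magnitude: |H| = 0.9887 (-0.1 dB); phase: φ = -8.6°.

|H| = 0.9887 (-0.1 dB), φ = -8.6°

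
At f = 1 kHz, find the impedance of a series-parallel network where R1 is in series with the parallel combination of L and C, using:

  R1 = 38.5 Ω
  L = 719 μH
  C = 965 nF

Step 1 — Angular frequency: ω = 2π·f = 2π·1000 = 6283 rad/s.
Step 2 — Component impedances:
  R1: Z = R = 38.5 Ω
  L: Z = jωL = j·6283·0.000719 = 0 + j4.518 Ω
  C: Z = 1/(jωC) = -j/(ω·C) = 0 - j164.9 Ω
Step 3 — Parallel branch: L || C = 1/(1/L + 1/C) = 0 + j4.645 Ω.
Step 4 — Series with R1: Z_total = R1 + (L || C) = 38.5 + j4.645 Ω = 38.78∠6.9° Ω.

Z = 38.5 + j4.645 Ω = 38.78∠6.9° Ω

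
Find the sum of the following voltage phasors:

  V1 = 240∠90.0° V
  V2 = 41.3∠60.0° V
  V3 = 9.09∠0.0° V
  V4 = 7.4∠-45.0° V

Step 1 — Convert each phasor to rectangular form:
  V1 = 240·(cos(90.0°) + j·sin(90.0°)) = 0 + j240 V
  V2 = 41.3·(cos(60.0°) + j·sin(60.0°)) = 20.65 + j35.77 V
  V3 = 9.09·(cos(0.0°) + j·sin(0.0°)) = 9.09 V
  V4 = 7.4·(cos(-45.0°) + j·sin(-45.0°)) = 5.233 - j5.233 V
Step 2 — Sum components: V_total = 34.97 + j270.5 V.
Step 3 — Convert to polar: |V_total| = 272.8 V, ∠V_total = 82.6°.

V_total = 272.8∠82.6° V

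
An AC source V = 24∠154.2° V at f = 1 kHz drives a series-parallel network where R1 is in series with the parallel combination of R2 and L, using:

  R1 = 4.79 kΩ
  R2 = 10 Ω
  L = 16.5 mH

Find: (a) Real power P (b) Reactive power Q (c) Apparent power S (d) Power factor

Step 1 — Angular frequency: ω = 2π·f = 2π·1000 = 6283 rad/s.
Step 2 — Component impedances:
  R1: Z = R = 4790 Ω
  R2: Z = R = 10 Ω
  L: Z = jωL = j·6283·0.0165 = 0 + j103.7 Ω
Step 3 — Parallel branch: R2 || L = 1/(1/R2 + 1/L) = 9.908 + j0.9557 Ω.
Step 4 — Series with R1: Z_total = R1 + (R2 || L) = 4800 + j0.9557 Ω = 4800∠0.0° Ω.
Step 5 — Source phasor: V = 24∠154.2° V = -21.61 + j10.45 V.
Step 6 — Current: I = V / Z = -0.004501 + j0.002177 A = 0.005∠154.2° A.
Step 7 — Complex power: S = V·I* = 0.12 + j2.389e-05 VA.
Step 8 — Real power: P = Re(S) = 0.12 W.
Step 9 — Reactive power: Q = Im(S) = 2.389e-05 VAR.
Step 10 — Apparent power: |S| = 0.12 VA.
Step 11 — Power factor: PF = P/|S| = 1 (lagging).

(a) P = 0.12 W  (b) Q = 2.389e-05 VAR  (c) S = 0.12 VA  (d) PF = 1 (lagging)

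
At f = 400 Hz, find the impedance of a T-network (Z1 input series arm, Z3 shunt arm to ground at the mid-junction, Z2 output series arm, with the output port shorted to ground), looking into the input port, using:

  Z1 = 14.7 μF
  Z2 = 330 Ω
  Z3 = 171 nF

Step 1 — Angular frequency: ω = 2π·f = 2π·400 = 2513 rad/s.
Step 2 — Component impedances:
  Z1: Z = 1/(jωC) = -j/(ω·C) = 0 - j27.07 Ω
  Z2: Z = R = 330 Ω
  Z3: Z = 1/(jωC) = -j/(ω·C) = 0 - j2327 Ω
Step 3 — With the output port shorted to ground, the output series arm Z2 runs from the junction to ground; the shunt arm Z3 also runs from the junction to ground. They appear in parallel: Z3 || Z2 = 323.5 - j45.88 Ω.
Step 4 — Series with input arm Z1: Z_in = Z1 + (Z3 || Z2) = 323.5 - j72.95 Ω = 331.6∠-12.7° Ω.

Z = 323.5 - j72.95 Ω = 331.6∠-12.7° Ω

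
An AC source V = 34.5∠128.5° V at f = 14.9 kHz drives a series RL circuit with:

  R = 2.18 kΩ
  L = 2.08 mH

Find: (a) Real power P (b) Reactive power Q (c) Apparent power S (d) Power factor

Step 1 — Angular frequency: ω = 2π·f = 2π·1.49e+04 = 9.362e+04 rad/s.
Step 2 — Component impedances:
  R: Z = R = 2180 Ω
  L: Z = jωL = j·9.362e+04·0.00208 = 0 + j194.7 Ω
Step 3 — Series combination: Z_total = R + L = 2180 + j194.7 Ω = 2189∠5.1° Ω.
Step 4 — Source phasor: V = 34.5∠128.5° V = -21.48 + j27 V.
Step 5 — Current: I = V / Z = -0.008676 + j0.01316 A = 0.01576∠123.4° A.
Step 6 — Complex power: S = V·I* = 0.5417 + j0.04838 VA.
Step 7 — Real power: P = Re(S) = 0.5417 W.
Step 8 — Reactive power: Q = Im(S) = 0.04838 VAR.
Step 9 — Apparent power: |S| = 0.5438 VA.
Step 10 — Power factor: PF = P/|S| = 0.996 (lagging).

(a) P = 0.5417 W  (b) Q = 0.04838 VAR  (c) S = 0.5438 VA  (d) PF = 0.996 (lagging)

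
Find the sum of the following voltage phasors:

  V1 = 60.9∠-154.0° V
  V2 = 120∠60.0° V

Step 1 — Convert each phasor to rectangular form:
  V1 = 60.9·(cos(-154.0°) + j·sin(-154.0°)) = -54.74 - j26.7 V
  V2 = 120·(cos(60.0°) + j·sin(60.0°)) = 60 + j103.9 V
Step 2 — Sum components: V_total = 5.263 + j77.23 V.
Step 3 — Convert to polar: |V_total| = 77.41 V, ∠V_total = 86.1°.

V_total = 77.41∠86.1° V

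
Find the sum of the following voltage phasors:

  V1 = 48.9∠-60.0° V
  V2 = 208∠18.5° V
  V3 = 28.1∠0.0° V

Step 1 — Convert each phasor to rectangular form:
  V1 = 48.9·(cos(-60.0°) + j·sin(-60.0°)) = 24.45 - j42.35 V
  V2 = 208·(cos(18.5°) + j·sin(18.5°)) = 197.3 + j66 V
  V3 = 28.1·(cos(0.0°) + j·sin(0.0°)) = 28.1 V
Step 2 — Sum components: V_total = 249.8 + j23.65 V.
Step 3 — Convert to polar: |V_total| = 250.9 V, ∠V_total = 5.4°.

V_total = 250.9∠5.4° V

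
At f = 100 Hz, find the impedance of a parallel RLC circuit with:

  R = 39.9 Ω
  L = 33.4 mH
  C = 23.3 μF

Step 1 — Angular frequency: ω = 2π·f = 2π·100 = 628.3 rad/s.
Step 2 — Component impedances:
  R: Z = R = 39.9 Ω
  L: Z = jωL = j·628.3·0.0334 = 0 + j20.99 Ω
  C: Z = 1/(jωC) = -j/(ω·C) = 0 - j68.31 Ω
Step 3 — Parallel combination: 1/Z_total = 1/R + 1/L + 1/C; Z_total = 14.59 + j19.22 Ω = 24.13∠52.8° Ω.

Z = 14.59 + j19.22 Ω = 24.13∠52.8° Ω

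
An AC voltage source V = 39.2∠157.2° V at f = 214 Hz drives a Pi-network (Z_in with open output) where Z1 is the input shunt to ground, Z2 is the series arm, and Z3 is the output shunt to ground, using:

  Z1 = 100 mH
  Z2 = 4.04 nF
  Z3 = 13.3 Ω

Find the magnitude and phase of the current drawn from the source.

Step 1 — Angular frequency: ω = 2π·f = 2π·214 = 1345 rad/s.
Step 2 — Component impedances:
  Z1: Z = jωL = j·1345·0.1 = 0 + j134.5 Ω
  Z2: Z = 1/(jωC) = -j/(ω·C) = 0 - j1.841e+05 Ω
  Z3: Z = R = 13.3 Ω
Step 3 — With open output, the series arm Z2 and the output shunt Z3 appear in series to ground: Z2 + Z3 = 13.3 - j1.841e+05 Ω.
Step 4 — Parallel with input shunt Z1: Z_in = Z1 || (Z2 + Z3) = 7.106e-06 + j134.6 Ω = 134.6∠90.0° Ω.
Step 5 — Source phasor: V = 39.2∠157.2° V = -36.14 + j15.19 V.
Step 6 — Ohm's law: I = V / Z_total = (-36.14 + j15.19) / (7.106e-06 + j134.6) = 0.1129 + j0.2686 A.
Step 7 — Convert to polar: |I| = 0.2913 A, ∠I = 67.2°.

I = 0.2913∠67.2° A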